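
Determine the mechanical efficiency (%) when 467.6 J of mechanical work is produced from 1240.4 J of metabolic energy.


eta = (W_mech / E_meta) * 100
eta = (467.6 / 1240.4) * 100
ratio = 0.3770
eta = 37.6975


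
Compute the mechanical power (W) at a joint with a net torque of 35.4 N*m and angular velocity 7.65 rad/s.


P = M * omega
P = 35.4 * 7.65
P = 270.8100


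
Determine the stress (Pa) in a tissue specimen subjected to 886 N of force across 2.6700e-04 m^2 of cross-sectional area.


stress = F / A
stress = 886 / 2.6700e-04
stress = 3.3184e+06


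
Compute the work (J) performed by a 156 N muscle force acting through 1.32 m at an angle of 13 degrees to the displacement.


W = F * d * cos(theta)
theta = 13 deg = 0.2269 rad
cos(theta) = 0.9744
W = 156 * 1.32 * 0.9744
W = 200.6423


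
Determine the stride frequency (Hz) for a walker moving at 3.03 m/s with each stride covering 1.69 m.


f = v / stride_length
f = 3.03 / 1.69
f = 1.7929


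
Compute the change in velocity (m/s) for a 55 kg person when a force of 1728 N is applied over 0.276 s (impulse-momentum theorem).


J = F * dt = 1728 * 0.276 = 476.9280 N*s
delta_v = J / m
delta_v = 476.9280 / 55
delta_v = 8.6714


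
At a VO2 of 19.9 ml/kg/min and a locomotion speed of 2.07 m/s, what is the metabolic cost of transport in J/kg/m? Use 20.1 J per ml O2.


Power per kg = VO2 * 20.1 / 60
Power per kg = 19.9 * 20.1 / 60 = 6.6665 W/kg
Cost = power_per_kg / speed
Cost = 6.6665 / 2.07
Cost = 3.2205


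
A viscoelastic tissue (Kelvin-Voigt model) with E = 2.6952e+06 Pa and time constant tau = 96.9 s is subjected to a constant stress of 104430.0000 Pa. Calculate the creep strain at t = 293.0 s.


epsilon(t) = (sigma/E) * (1 - exp(-t/tau))
sigma/E = 104430.0000 / 2.6952e+06 = 0.0387
exp(-t/tau) = exp(-293.0 / 96.9) = 0.0486
epsilon = 0.0387 * (1 - 0.0486)
epsilon = 0.0369


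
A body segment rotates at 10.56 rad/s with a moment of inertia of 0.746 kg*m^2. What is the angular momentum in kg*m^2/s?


L = I * omega
L = 0.746 * 10.56
L = 7.8778


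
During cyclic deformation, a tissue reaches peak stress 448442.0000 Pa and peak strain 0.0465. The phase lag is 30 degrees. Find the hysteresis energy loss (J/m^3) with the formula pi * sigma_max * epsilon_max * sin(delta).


E_loss = pi * sigma_max * epsilon_max * sin(delta)
delta = 30 deg = 0.5236 rad
sin(delta) = 0.5000
E_loss = pi * 448442.0000 * 0.0465 * 0.5000
E_loss = 32755.1137


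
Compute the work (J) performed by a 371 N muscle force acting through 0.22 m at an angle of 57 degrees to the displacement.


W = F * d * cos(theta)
theta = 57 deg = 0.9948 rad
cos(theta) = 0.5446
W = 371 * 0.22 * 0.5446
W = 44.4534


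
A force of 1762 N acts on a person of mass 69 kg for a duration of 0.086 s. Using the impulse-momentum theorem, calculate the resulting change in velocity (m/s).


J = F * dt = 1762 * 0.086 = 151.5320 N*s
delta_v = J / m
delta_v = 151.5320 / 69
delta_v = 2.1961


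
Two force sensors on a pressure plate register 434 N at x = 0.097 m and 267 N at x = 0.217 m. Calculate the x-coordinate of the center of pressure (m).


COP_x = (F1*x1 + F2*x2) / (F1 + F2)
COP_x = (434*0.097 + 267*0.217) / (434 + 267)
Numerator = 100.0370
Denominator = 701
COP_x = 0.1427


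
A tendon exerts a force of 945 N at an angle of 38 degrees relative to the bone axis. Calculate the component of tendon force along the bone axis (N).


F_eff = F_tendon * cos(theta)
theta = 38 deg = 0.6632 rad
cos(theta) = 0.7880
F_eff = 945 * 0.7880
F_eff = 744.6702


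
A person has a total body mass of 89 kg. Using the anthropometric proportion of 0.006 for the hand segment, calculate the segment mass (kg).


m_segment = body_mass * fraction
m_segment = 89 * 0.006
m_segment = 0.5340


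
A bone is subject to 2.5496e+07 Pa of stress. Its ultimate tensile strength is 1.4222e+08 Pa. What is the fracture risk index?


FRI = applied / ultimate
FRI = 2.5496e+07 / 1.4222e+08
FRI = 0.1793


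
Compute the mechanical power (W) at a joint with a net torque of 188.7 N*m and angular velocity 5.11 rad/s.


P = M * omega
P = 188.7 * 5.11
P = 964.2570


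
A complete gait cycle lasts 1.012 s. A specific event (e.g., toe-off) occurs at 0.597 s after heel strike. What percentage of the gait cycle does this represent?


pct = (event_time / cycle_time) * 100
pct = (0.597 / 1.012) * 100
ratio = 0.5899
pct = 58.9921


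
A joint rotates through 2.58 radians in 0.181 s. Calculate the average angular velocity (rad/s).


omega = delta_theta / delta_t
omega = 2.58 / 0.181
omega = 14.2541


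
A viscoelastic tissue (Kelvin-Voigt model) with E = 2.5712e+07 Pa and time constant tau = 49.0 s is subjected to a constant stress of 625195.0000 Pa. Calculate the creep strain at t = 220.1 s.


epsilon(t) = (sigma/E) * (1 - exp(-t/tau))
sigma/E = 625195.0000 / 2.5712e+07 = 0.0243
exp(-t/tau) = exp(-220.1 / 49.0) = 0.0112
epsilon = 0.0243 * (1 - 0.0112)
epsilon = 0.0240


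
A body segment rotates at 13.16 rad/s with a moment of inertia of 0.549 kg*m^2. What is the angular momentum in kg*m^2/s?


L = I * omega
L = 0.549 * 13.16
L = 7.2248


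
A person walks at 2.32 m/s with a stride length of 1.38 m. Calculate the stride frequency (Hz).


f = v / stride_length
f = 2.32 / 1.38
f = 1.6812


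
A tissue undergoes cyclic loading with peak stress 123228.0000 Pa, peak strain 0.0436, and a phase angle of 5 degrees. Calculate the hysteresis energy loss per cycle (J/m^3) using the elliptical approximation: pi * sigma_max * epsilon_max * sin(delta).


E_loss = pi * sigma_max * epsilon_max * sin(delta)
delta = 5 deg = 0.0873 rad
sin(delta) = 0.0872
E_loss = pi * 123228.0000 * 0.0436 * 0.0872
E_loss = 1471.0986


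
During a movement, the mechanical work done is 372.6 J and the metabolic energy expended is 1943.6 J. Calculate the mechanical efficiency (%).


eta = (W_mech / E_meta) * 100
eta = (372.6 / 1943.6) * 100
ratio = 0.1917
eta = 19.1706


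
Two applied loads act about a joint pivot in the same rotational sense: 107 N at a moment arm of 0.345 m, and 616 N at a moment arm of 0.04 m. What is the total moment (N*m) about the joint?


M = F1 * d1 + F2 * d2
M = 107 * 0.345 + 616 * 0.04
M = 36.9150 + 24.6400
M = 61.5550


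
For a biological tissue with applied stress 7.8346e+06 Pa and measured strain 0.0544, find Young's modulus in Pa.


E = stress / strain
E = 7.8346e+06 / 0.0544
E = 1.4402e+08


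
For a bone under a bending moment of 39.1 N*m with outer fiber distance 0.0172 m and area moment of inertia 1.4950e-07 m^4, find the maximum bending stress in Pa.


sigma = M * c / I
sigma = 39.1 * 0.0172 / 1.4950e-07
M * c = 0.6725
sigma = 4.4985e+06


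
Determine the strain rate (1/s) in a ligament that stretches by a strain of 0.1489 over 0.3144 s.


strain_rate = delta_strain / delta_t
strain_rate = 0.1489 / 0.3144
strain_rate = 0.4736


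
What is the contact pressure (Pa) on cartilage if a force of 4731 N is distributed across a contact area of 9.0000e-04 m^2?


P = F / A
P = 4731 / 9.0000e-04
P = 5.2567e+06


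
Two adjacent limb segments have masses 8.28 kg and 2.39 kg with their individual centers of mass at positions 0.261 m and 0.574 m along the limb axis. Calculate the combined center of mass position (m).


COM = (m1*x1 + m2*x2) / (m1 + m2)
COM = (8.28*0.261 + 2.39*0.574) / (8.28 + 2.39)
Numerator = 3.5329
Denominator = 10.6700
COM = 0.3311


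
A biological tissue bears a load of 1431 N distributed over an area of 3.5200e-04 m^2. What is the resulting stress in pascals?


stress = F / A
stress = 1431 / 3.5200e-04
stress = 4.0653e+06


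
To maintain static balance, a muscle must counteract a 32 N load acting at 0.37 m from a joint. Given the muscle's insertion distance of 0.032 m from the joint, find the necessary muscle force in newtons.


F_muscle = W * d_load / d_muscle
F_muscle = 32 * 0.37 / 0.032
Numerator = 11.8400
F_muscle = 370.0000


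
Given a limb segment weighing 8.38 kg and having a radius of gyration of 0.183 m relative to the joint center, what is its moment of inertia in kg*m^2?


I = m * k^2
I = 8.38 * 0.183^2
k^2 = 0.0335
I = 0.2806


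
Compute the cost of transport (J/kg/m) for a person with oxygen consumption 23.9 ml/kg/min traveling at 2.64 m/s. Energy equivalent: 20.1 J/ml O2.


Power per kg = VO2 * 20.1 / 60
Power per kg = 23.9 * 20.1 / 60 = 8.0065 W/kg
Cost = power_per_kg / speed
Cost = 8.0065 / 2.64
Cost = 3.0328


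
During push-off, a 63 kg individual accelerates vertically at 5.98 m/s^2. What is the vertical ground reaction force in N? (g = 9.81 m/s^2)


GRF = m * (g + a)
GRF = 63 * (9.81 + 5.98)
GRF = 63 * 15.7900
GRF = 994.7700


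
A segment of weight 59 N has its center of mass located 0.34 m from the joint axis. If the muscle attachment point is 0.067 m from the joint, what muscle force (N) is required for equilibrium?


F_muscle = W * d_load / d_muscle
F_muscle = 59 * 0.34 / 0.067
Numerator = 20.0600
F_muscle = 299.4030


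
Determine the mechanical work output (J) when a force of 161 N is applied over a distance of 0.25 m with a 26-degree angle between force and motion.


W = F * d * cos(theta)
theta = 26 deg = 0.4538 rad
cos(theta) = 0.8988
W = 161 * 0.25 * 0.8988
W = 36.1765


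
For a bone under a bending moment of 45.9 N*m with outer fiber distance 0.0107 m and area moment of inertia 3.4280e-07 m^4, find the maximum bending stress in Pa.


sigma = M * c / I
sigma = 45.9 * 0.0107 / 3.4280e-07
M * c = 0.4911
sigma = 1.4327e+06


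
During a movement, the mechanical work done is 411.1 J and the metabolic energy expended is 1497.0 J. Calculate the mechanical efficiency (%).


eta = (W_mech / E_meta) * 100
eta = (411.1 / 1497.0) * 100
ratio = 0.2746
eta = 27.4616


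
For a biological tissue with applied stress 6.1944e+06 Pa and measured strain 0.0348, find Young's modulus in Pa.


E = stress / strain
E = 6.1944e+06 / 0.0348
E = 1.7800e+08


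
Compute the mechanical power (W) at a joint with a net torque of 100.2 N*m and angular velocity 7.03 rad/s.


P = M * omega
P = 100.2 * 7.03
P = 704.4060


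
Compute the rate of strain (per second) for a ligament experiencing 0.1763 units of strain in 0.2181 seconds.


strain_rate = delta_strain / delta_t
strain_rate = 0.1763 / 0.2181
strain_rate = 0.8083


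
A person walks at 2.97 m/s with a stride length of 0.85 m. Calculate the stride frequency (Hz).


f = v / stride_length
f = 2.97 / 0.85
f = 3.4941


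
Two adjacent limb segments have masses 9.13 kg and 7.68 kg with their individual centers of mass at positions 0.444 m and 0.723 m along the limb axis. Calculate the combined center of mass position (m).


COM = (m1*x1 + m2*x2) / (m1 + m2)
COM = (9.13*0.444 + 7.68*0.723) / (9.13 + 7.68)
Numerator = 9.6064
Denominator = 16.8100
COM = 0.5715


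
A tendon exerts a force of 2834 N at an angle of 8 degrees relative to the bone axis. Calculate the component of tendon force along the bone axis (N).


F_eff = F_tendon * cos(theta)
theta = 8 deg = 0.1396 rad
cos(theta) = 0.9903
F_eff = 2834 * 0.9903
F_eff = 2806.4197


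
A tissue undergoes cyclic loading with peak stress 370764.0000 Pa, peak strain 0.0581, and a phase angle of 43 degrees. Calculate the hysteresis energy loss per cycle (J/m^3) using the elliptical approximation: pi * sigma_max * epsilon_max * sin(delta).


E_loss = pi * sigma_max * epsilon_max * sin(delta)
delta = 43 deg = 0.7505 rad
sin(delta) = 0.6820
E_loss = pi * 370764.0000 * 0.0581 * 0.6820
E_loss = 46153.7395


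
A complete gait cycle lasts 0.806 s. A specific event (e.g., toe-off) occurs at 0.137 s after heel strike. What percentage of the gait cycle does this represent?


pct = (event_time / cycle_time) * 100
pct = (0.137 / 0.806) * 100
ratio = 0.1700
pct = 16.9975


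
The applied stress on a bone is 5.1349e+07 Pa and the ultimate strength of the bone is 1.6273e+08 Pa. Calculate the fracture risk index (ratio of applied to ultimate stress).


FRI = applied / ultimate
FRI = 5.1349e+07 / 1.6273e+08
FRI = 0.3155


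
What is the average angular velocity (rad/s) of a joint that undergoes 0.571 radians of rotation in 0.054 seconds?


omega = delta_theta / delta_t
omega = 0.571 / 0.054
omega = 10.5741


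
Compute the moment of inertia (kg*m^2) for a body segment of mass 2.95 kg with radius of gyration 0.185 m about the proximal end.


I = m * k^2
I = 2.95 * 0.185^2
k^2 = 0.0342
I = 0.1010


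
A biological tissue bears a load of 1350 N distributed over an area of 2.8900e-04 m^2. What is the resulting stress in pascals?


stress = F / A
stress = 1350 / 2.8900e-04
stress = 4.6713e+06


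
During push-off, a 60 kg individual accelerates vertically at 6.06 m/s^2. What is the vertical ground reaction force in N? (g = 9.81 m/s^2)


GRF = m * (g + a)
GRF = 60 * (9.81 + 6.06)
GRF = 60 * 15.8700
GRF = 952.2000


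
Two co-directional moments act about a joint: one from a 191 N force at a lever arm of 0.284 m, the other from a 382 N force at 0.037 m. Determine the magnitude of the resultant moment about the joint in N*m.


M = F1 * d1 + F2 * d2
M = 191 * 0.284 + 382 * 0.037
M = 54.2440 + 14.1340
M = 68.3780


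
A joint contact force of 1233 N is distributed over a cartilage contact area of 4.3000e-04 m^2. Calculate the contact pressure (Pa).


P = F / A
P = 1233 / 4.3000e-04
P = 2.8674e+06


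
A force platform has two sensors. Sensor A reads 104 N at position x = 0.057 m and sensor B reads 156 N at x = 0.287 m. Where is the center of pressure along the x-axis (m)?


COP_x = (F1*x1 + F2*x2) / (F1 + F2)
COP_x = (104*0.057 + 156*0.287) / (104 + 156)
Numerator = 50.7000
Denominator = 260
COP_x = 0.1950


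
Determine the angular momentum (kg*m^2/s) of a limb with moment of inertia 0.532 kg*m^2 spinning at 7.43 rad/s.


L = I * omega
L = 0.532 * 7.43
L = 3.9528


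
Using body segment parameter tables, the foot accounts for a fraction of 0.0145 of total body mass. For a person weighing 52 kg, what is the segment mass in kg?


m_segment = body_mass * fraction
m_segment = 52 * 0.0145
m_segment = 0.7540


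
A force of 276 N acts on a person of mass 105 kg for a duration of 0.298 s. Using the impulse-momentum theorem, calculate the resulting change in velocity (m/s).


J = F * dt = 276 * 0.298 = 82.2480 N*s
delta_v = J / m
delta_v = 82.2480 / 105
delta_v = 0.7833


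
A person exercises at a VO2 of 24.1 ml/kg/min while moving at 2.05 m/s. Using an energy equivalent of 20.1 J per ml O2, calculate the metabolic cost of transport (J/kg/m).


Power per kg = VO2 * 20.1 / 60
Power per kg = 24.1 * 20.1 / 60 = 8.0735 W/kg
Cost = power_per_kg / speed
Cost = 8.0735 / 2.05
Cost = 3.9383


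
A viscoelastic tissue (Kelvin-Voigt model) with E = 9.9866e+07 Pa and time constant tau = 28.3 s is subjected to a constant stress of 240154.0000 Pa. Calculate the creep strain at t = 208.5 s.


epsilon(t) = (sigma/E) * (1 - exp(-t/tau))
sigma/E = 240154.0000 / 9.9866e+07 = 0.0024
exp(-t/tau) = exp(-208.5 / 28.3) = 6.3145e-04
epsilon = 0.0024 * (1 - 6.3145e-04)
epsilon = 0.0024


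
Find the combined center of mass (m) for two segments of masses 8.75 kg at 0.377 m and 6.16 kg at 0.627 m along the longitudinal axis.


COM = (m1*x1 + m2*x2) / (m1 + m2)
COM = (8.75*0.377 + 6.16*0.627) / (8.75 + 6.16)
Numerator = 7.1611
Denominator = 14.9100
COM = 0.4803


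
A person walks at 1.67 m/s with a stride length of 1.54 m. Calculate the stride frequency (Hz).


f = v / stride_length
f = 1.67 / 1.54
f = 1.0844


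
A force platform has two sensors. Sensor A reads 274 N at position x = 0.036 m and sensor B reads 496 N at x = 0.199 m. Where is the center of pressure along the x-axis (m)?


COP_x = (F1*x1 + F2*x2) / (F1 + F2)
COP_x = (274*0.036 + 496*0.199) / (274 + 496)
Numerator = 108.5680
Denominator = 770
COP_x = 0.1410


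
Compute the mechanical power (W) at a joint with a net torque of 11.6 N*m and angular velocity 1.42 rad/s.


P = M * omega
P = 11.6 * 1.42
P = 16.4720


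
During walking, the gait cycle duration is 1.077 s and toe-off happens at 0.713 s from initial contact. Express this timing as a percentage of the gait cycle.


pct = (event_time / cycle_time) * 100
pct = (0.713 / 1.077) * 100
ratio = 0.6620
pct = 66.2024


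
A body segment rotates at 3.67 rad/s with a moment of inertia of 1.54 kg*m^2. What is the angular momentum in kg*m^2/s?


L = I * omega
L = 1.54 * 3.67
L = 5.6518


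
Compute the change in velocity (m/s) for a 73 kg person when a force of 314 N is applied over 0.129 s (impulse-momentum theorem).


J = F * dt = 314 * 0.129 = 40.5060 N*s
delta_v = J / m
delta_v = 40.5060 / 73
delta_v = 0.5549


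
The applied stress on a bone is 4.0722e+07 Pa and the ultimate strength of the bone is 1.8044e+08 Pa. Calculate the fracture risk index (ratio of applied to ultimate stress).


FRI = applied / ultimate
FRI = 4.0722e+07 / 1.8044e+08
FRI = 0.2257


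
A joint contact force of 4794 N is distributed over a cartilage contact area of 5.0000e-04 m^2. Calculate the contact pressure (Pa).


P = F / A
P = 4794 / 5.0000e-04
P = 9.5880e+06


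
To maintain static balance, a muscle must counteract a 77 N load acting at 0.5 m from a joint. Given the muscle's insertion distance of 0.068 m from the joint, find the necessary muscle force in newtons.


F_muscle = W * d_load / d_muscle
F_muscle = 77 * 0.5 / 0.068
Numerator = 38.5000
F_muscle = 566.1765


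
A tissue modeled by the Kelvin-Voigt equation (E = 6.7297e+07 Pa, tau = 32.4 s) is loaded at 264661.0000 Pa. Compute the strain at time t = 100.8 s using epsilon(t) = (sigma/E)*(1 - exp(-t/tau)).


epsilon(t) = (sigma/E) * (1 - exp(-t/tau))
sigma/E = 264661.0000 / 6.7297e+07 = 0.0039
exp(-t/tau) = exp(-100.8 / 32.4) = 0.0446
epsilon = 0.0039 * (1 - 0.0446)
epsilon = 0.0038


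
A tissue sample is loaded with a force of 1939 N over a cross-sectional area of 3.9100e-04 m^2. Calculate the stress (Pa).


stress = F / A
stress = 1939 / 3.9100e-04
stress = 4.9591e+06


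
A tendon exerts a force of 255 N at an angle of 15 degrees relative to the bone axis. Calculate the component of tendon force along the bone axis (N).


F_eff = F_tendon * cos(theta)
theta = 15 deg = 0.2618 rad
cos(theta) = 0.9659
F_eff = 255 * 0.9659
F_eff = 246.3111


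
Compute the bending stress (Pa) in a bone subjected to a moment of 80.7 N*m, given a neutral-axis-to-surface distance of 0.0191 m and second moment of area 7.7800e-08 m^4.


sigma = M * c / I
sigma = 80.7 * 0.0191 / 7.7800e-08
M * c = 1.5414
sigma = 1.9812e+07


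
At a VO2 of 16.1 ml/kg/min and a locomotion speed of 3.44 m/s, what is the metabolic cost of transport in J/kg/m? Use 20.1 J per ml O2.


Power per kg = VO2 * 20.1 / 60
Power per kg = 16.1 * 20.1 / 60 = 5.3935 W/kg
Cost = power_per_kg / speed
Cost = 5.3935 / 3.44
Cost = 1.5679


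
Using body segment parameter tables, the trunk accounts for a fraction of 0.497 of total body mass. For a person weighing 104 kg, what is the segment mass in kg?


m_segment = body_mass * fraction
m_segment = 104 * 0.497
m_segment = 51.6880


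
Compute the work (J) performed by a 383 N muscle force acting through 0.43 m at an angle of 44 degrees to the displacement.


W = F * d * cos(theta)
theta = 44 deg = 0.7679 rad
cos(theta) = 0.7193
W = 383 * 0.43 * 0.7193
W = 118.4681


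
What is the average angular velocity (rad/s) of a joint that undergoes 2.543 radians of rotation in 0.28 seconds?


omega = delta_theta / delta_t
omega = 2.543 / 0.28
omega = 9.0821


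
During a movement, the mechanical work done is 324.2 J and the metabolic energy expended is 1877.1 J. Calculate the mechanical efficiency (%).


eta = (W_mech / E_meta) * 100
eta = (324.2 / 1877.1) * 100
ratio = 0.1727
eta = 17.2713


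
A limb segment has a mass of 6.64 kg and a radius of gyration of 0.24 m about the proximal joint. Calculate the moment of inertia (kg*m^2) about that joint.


I = m * k^2
I = 6.64 * 0.24^2
k^2 = 0.0576
I = 0.3825


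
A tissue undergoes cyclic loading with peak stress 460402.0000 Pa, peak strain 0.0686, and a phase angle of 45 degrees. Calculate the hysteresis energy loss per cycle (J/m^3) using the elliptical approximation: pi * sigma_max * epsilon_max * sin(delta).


E_loss = pi * sigma_max * epsilon_max * sin(delta)
delta = 45 deg = 0.7854 rad
sin(delta) = 0.7071
E_loss = pi * 460402.0000 * 0.0686 * 0.7071
E_loss = 70161.0681


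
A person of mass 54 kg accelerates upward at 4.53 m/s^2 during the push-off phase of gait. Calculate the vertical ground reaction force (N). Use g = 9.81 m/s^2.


GRF = m * (g + a)
GRF = 54 * (9.81 + 4.53)
GRF = 54 * 14.3400
GRF = 774.3600


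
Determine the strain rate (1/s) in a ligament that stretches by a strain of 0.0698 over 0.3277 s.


strain_rate = delta_strain / delta_t
strain_rate = 0.0698 / 0.3277
strain_rate = 0.2130


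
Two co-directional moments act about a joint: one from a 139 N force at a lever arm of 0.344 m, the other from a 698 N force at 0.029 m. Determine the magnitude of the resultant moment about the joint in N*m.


M = F1 * d1 + F2 * d2
M = 139 * 0.344 + 698 * 0.029
M = 47.8160 + 20.2420
M = 68.0580


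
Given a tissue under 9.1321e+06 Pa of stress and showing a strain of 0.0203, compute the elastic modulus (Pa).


E = stress / strain
E = 9.1321e+06 / 0.0203
E = 4.4986e+08


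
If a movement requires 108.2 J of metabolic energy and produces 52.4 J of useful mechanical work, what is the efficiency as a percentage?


eta = (W_mech / E_meta) * 100
eta = (52.4 / 108.2) * 100
ratio = 0.4843
eta = 48.4288


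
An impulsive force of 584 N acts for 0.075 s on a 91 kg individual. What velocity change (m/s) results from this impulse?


J = F * dt = 584 * 0.075 = 43.8000 N*s
delta_v = J / m
delta_v = 43.8000 / 91
delta_v = 0.4813


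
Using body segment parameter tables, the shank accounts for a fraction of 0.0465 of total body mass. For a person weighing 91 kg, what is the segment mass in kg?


m_segment = body_mass * fraction
m_segment = 91 * 0.0465
m_segment = 4.2315


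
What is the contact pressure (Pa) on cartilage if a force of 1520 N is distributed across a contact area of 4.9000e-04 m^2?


P = F / A
P = 1520 / 4.9000e-04
P = 3.1020e+06


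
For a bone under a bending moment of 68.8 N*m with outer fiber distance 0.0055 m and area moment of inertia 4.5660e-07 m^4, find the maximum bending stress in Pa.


sigma = M * c / I
sigma = 68.8 * 0.0055 / 4.5660e-07
M * c = 0.3784
sigma = 828734.1218


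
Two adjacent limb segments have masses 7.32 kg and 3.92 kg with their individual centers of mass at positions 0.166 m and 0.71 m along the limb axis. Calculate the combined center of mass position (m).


COM = (m1*x1 + m2*x2) / (m1 + m2)
COM = (7.32*0.166 + 3.92*0.71) / (7.32 + 3.92)
Numerator = 3.9983
Denominator = 11.2400
COM = 0.3557


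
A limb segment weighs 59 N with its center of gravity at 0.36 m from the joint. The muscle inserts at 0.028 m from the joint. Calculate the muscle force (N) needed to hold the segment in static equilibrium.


F_muscle = W * d_load / d_muscle
F_muscle = 59 * 0.36 / 0.028
Numerator = 21.2400
F_muscle = 758.5714


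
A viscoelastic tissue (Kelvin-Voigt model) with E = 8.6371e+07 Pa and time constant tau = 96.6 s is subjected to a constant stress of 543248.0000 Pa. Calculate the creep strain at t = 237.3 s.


epsilon(t) = (sigma/E) * (1 - exp(-t/tau))
sigma/E = 543248.0000 / 8.6371e+07 = 0.0063
exp(-t/tau) = exp(-237.3 / 96.6) = 0.0857
epsilon = 0.0063 * (1 - 0.0857)
epsilon = 0.0058


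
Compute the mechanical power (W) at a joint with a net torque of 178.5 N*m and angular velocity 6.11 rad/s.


P = M * omega
P = 178.5 * 6.11
P = 1090.6350


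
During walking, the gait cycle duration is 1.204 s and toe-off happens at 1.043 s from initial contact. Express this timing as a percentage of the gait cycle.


pct = (event_time / cycle_time) * 100
pct = (1.043 / 1.204) * 100
ratio = 0.8663
pct = 86.6279


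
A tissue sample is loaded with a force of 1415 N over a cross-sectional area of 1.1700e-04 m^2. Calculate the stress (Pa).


stress = F / A
stress = 1415 / 1.1700e-04
stress = 1.2094e+07


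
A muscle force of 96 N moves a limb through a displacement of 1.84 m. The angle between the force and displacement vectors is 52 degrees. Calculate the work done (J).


W = F * d * cos(theta)
theta = 52 deg = 0.9076 rad
cos(theta) = 0.6157
W = 96 * 1.84 * 0.6157
W = 108.7504


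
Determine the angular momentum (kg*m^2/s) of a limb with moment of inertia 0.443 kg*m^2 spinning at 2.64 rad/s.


L = I * omega
L = 0.443 * 2.64
L = 1.1695


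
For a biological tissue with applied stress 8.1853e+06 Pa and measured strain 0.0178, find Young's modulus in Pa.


E = stress / strain
E = 8.1853e+06 / 0.0178
E = 4.5985e+08


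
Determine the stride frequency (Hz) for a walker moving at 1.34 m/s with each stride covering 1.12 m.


f = v / stride_length
f = 1.34 / 1.12
f = 1.1964


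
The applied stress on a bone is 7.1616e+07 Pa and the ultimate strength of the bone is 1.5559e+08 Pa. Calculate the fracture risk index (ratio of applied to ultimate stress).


FRI = applied / ultimate
FRI = 7.1616e+07 / 1.5559e+08
FRI = 0.4603


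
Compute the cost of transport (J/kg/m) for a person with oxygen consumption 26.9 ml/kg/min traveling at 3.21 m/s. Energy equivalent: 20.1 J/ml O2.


Power per kg = VO2 * 20.1 / 60
Power per kg = 26.9 * 20.1 / 60 = 9.0115 W/kg
Cost = power_per_kg / speed
Cost = 9.0115 / 3.21
Cost = 2.8073


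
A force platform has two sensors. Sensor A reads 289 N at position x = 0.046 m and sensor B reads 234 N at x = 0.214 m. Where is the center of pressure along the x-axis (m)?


COP_x = (F1*x1 + F2*x2) / (F1 + F2)
COP_x = (289*0.046 + 234*0.214) / (289 + 234)
Numerator = 63.3700
Denominator = 523
COP_x = 0.1212


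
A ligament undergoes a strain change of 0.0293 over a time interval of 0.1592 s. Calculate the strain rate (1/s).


strain_rate = delta_strain / delta_t
strain_rate = 0.0293 / 0.1592
strain_rate = 0.1840


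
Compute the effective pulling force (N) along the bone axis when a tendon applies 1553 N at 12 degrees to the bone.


F_eff = F_tendon * cos(theta)
theta = 12 deg = 0.2094 rad
cos(theta) = 0.9781
F_eff = 1553 * 0.9781
F_eff = 1519.0632


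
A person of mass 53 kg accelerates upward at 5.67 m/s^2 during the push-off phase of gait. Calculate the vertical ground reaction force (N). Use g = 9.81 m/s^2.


GRF = m * (g + a)
GRF = 53 * (9.81 + 5.67)
GRF = 53 * 15.4800
GRF = 820.4400


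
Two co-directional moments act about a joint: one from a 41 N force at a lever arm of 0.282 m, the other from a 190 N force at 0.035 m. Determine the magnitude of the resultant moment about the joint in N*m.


M = F1 * d1 + F2 * d2
M = 41 * 0.282 + 190 * 0.035
M = 11.5620 + 6.6500
M = 18.2120


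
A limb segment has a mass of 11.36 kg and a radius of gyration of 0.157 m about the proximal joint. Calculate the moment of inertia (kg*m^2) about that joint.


I = m * k^2
I = 11.36 * 0.157^2
k^2 = 0.0246
I = 0.2800


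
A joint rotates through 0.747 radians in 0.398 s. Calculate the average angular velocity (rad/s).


omega = delta_theta / delta_t
omega = 0.747 / 0.398
omega = 1.8769


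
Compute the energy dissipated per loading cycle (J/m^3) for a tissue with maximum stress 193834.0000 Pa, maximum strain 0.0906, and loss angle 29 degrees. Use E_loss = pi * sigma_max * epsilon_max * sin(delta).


E_loss = pi * sigma_max * epsilon_max * sin(delta)
delta = 29 deg = 0.5061 rad
sin(delta) = 0.4848
E_loss = pi * 193834.0000 * 0.0906 * 0.4848
E_loss = 26747.2574


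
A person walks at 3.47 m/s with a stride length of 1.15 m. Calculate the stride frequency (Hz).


f = v / stride_length
f = 3.47 / 1.15
f = 3.0174


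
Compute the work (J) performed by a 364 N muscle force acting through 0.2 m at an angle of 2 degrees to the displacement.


W = F * d * cos(theta)
theta = 2 deg = 0.0349 rad
cos(theta) = 0.9994
W = 364 * 0.2 * 0.9994
W = 72.7557


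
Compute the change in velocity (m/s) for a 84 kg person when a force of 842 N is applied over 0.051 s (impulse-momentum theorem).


J = F * dt = 842 * 0.051 = 42.9420 N*s
delta_v = J / m
delta_v = 42.9420 / 84
delta_v = 0.5112


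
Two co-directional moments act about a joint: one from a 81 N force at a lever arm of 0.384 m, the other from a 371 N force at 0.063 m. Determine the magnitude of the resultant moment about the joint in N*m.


M = F1 * d1 + F2 * d2
M = 81 * 0.384 + 371 * 0.063
M = 31.1040 + 23.3730
M = 54.4770


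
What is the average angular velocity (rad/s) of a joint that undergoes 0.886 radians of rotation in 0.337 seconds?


omega = delta_theta / delta_t
omega = 0.886 / 0.337
omega = 2.6291


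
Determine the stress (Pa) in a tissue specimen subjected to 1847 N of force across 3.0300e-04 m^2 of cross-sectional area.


stress = F / A
stress = 1847 / 3.0300e-04
stress = 6.0957e+06


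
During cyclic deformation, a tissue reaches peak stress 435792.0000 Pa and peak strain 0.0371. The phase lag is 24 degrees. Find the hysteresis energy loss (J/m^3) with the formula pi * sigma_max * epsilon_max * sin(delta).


E_loss = pi * sigma_max * epsilon_max * sin(delta)
delta = 24 deg = 0.4189 rad
sin(delta) = 0.4067
E_loss = pi * 435792.0000 * 0.0371 * 0.4067
E_loss = 20659.3349


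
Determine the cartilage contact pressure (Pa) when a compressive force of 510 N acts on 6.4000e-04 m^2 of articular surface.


P = F / A
P = 510 / 6.4000e-04
P = 796875.0000


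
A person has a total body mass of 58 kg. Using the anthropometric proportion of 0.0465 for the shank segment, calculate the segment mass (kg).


m_segment = body_mass * fraction
m_segment = 58 * 0.0465
m_segment = 2.6970


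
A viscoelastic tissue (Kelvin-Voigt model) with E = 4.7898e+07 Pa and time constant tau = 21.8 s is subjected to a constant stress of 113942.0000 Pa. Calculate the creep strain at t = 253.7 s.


epsilon(t) = (sigma/E) * (1 - exp(-t/tau))
sigma/E = 113942.0000 / 4.7898e+07 = 0.0024
exp(-t/tau) = exp(-253.7 / 21.8) = 8.8277e-06
epsilon = 0.0024 * (1 - 8.8277e-06)
epsilon = 0.0024


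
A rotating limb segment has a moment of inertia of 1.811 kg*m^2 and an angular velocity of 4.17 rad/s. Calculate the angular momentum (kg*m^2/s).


L = I * omega
L = 1.811 * 4.17
L = 7.5519


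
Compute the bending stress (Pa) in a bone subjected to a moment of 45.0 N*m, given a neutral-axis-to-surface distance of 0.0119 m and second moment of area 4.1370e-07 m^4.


sigma = M * c / I
sigma = 45.0 * 0.0119 / 4.1370e-07
M * c = 0.5355
sigma = 1.2944e+06


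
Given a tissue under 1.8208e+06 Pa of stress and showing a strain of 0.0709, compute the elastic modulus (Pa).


E = stress / strain
E = 1.8208e+06 / 0.0709
E = 2.5681e+07


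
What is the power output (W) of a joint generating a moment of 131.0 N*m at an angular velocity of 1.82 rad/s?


P = M * omega
P = 131.0 * 1.82
P = 238.4200


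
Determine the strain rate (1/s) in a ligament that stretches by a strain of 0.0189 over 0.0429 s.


strain_rate = delta_strain / delta_t
strain_rate = 0.0189 / 0.0429
strain_rate = 0.4406


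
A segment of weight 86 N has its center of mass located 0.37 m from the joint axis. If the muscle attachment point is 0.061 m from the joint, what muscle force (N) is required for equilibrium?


F_muscle = W * d_load / d_muscle
F_muscle = 86 * 0.37 / 0.061
Numerator = 31.8200
F_muscle = 521.6393


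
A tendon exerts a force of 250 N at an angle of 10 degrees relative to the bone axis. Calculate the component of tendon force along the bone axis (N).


F_eff = F_tendon * cos(theta)
theta = 10 deg = 0.1745 rad
cos(theta) = 0.9848
F_eff = 250 * 0.9848
F_eff = 246.2019


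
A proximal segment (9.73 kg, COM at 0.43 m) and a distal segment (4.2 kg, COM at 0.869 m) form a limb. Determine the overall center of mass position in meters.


COM = (m1*x1 + m2*x2) / (m1 + m2)
COM = (9.73*0.43 + 4.2*0.869) / (9.73 + 4.2)
Numerator = 7.8337
Denominator = 13.9300
COM = 0.5624


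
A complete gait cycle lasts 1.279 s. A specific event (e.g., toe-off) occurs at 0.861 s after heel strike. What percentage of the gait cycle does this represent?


pct = (event_time / cycle_time) * 100
pct = (0.861 / 1.279) * 100
ratio = 0.6732
pct = 67.3182


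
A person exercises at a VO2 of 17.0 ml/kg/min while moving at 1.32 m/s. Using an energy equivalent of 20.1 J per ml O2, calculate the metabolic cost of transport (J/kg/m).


Power per kg = VO2 * 20.1 / 60
Power per kg = 17.0 * 20.1 / 60 = 5.6950 W/kg
Cost = power_per_kg / speed
Cost = 5.6950 / 1.32
Cost = 4.3144


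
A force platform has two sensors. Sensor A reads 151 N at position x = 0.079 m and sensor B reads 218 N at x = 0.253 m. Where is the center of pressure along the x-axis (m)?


COP_x = (F1*x1 + F2*x2) / (F1 + F2)
COP_x = (151*0.079 + 218*0.253) / (151 + 218)
Numerator = 67.0830
Denominator = 369
COP_x = 0.1818


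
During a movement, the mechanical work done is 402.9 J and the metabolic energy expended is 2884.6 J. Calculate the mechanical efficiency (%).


eta = (W_mech / E_meta) * 100
eta = (402.9 / 2884.6) * 100
ratio = 0.1397
eta = 13.9673


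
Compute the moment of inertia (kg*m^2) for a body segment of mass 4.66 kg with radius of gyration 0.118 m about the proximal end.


I = m * k^2
I = 4.66 * 0.118^2
k^2 = 0.0139
I = 0.0649


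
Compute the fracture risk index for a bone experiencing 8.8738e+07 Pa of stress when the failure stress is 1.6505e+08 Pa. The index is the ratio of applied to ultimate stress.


FRI = applied / ultimate
FRI = 8.8738e+07 / 1.6505e+08
FRI = 0.5376


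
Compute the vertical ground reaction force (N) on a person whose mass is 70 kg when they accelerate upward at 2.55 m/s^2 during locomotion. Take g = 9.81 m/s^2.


GRF = m * (g + a)
GRF = 70 * (9.81 + 2.55)
GRF = 70 * 12.3600
GRF = 865.2000


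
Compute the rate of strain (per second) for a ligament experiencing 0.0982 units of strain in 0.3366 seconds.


strain_rate = delta_strain / delta_t
strain_rate = 0.0982 / 0.3366
strain_rate = 0.2917


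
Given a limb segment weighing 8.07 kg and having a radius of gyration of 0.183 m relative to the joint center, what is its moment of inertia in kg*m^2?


I = m * k^2
I = 8.07 * 0.183^2
k^2 = 0.0335
I = 0.2703


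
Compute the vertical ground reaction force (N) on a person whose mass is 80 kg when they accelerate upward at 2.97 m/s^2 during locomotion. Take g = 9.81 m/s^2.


GRF = m * (g + a)
GRF = 80 * (9.81 + 2.97)
GRF = 80 * 12.7800
GRF = 1022.4000


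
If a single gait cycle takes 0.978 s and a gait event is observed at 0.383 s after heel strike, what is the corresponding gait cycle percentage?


pct = (event_time / cycle_time) * 100
pct = (0.383 / 0.978) * 100
ratio = 0.3916
pct = 39.1616


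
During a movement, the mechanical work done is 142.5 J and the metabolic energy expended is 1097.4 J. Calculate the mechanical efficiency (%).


eta = (W_mech / E_meta) * 100
eta = (142.5 / 1097.4) * 100
ratio = 0.1299
eta = 12.9852


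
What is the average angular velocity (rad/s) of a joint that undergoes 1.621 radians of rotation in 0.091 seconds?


omega = delta_theta / delta_t
omega = 1.621 / 0.091
omega = 17.8132


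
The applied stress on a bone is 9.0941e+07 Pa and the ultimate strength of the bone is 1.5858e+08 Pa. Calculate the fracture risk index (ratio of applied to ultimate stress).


FRI = applied / ultimate
FRI = 9.0941e+07 / 1.5858e+08
FRI = 0.5735


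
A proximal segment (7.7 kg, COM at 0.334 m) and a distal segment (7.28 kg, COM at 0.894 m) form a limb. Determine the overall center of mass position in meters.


COM = (m1*x1 + m2*x2) / (m1 + m2)
COM = (7.7*0.334 + 7.28*0.894) / (7.7 + 7.28)
Numerator = 9.0801
Denominator = 14.9800
COM = 0.6061


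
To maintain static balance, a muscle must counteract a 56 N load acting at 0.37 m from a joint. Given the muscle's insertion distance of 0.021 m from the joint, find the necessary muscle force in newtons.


F_muscle = W * d_load / d_muscle
F_muscle = 56 * 0.37 / 0.021
Numerator = 20.7200
F_muscle = 986.6667


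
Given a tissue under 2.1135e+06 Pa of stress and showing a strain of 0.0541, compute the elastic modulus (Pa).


E = stress / strain
E = 2.1135e+06 / 0.0541
E = 3.9067e+07


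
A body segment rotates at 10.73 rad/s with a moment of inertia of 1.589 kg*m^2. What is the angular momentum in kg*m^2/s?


L = I * omega
L = 1.589 * 10.73
L = 17.0500


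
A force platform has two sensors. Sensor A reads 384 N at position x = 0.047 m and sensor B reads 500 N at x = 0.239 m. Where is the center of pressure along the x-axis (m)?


COP_x = (F1*x1 + F2*x2) / (F1 + F2)
COP_x = (384*0.047 + 500*0.239) / (384 + 500)
Numerator = 137.5480
Denominator = 884
COP_x = 0.1556


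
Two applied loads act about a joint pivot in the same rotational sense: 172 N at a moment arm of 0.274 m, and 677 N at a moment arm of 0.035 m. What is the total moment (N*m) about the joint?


M = F1 * d1 + F2 * d2
M = 172 * 0.274 + 677 * 0.035
M = 47.1280 + 23.6950
M = 70.8230


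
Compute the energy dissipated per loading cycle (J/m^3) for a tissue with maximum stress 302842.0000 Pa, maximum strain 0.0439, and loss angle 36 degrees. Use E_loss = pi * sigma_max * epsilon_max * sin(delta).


E_loss = pi * sigma_max * epsilon_max * sin(delta)
delta = 36 deg = 0.6283 rad
sin(delta) = 0.5878
E_loss = pi * 302842.0000 * 0.0439 * 0.5878
E_loss = 24549.8693


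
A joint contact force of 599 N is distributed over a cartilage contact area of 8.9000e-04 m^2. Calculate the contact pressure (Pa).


P = F / A
P = 599 / 8.9000e-04
P = 673033.7079


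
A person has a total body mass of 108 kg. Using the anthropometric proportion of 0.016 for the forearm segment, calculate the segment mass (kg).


m_segment = body_mass * fraction
m_segment = 108 * 0.016
m_segment = 1.7280


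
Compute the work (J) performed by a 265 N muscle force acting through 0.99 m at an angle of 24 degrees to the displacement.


W = F * d * cos(theta)
theta = 24 deg = 0.4189 rad
cos(theta) = 0.9135
W = 265 * 0.99 * 0.9135
W = 239.6687


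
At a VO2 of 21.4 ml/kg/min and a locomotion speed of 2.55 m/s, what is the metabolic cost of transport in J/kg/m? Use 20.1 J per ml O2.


Power per kg = VO2 * 20.1 / 60
Power per kg = 21.4 * 20.1 / 60 = 7.1690 W/kg
Cost = power_per_kg / speed
Cost = 7.1690 / 2.55
Cost = 2.8114


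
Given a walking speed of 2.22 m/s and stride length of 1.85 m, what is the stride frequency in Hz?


f = v / stride_length
f = 2.22 / 1.85
f = 1.2000


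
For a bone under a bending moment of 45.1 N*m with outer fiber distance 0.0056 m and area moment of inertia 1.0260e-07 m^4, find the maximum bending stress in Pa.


sigma = M * c / I
sigma = 45.1 * 0.0056 / 1.0260e-07
M * c = 0.2526
sigma = 2.4616e+06


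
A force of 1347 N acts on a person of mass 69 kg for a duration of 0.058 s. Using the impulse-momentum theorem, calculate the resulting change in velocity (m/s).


J = F * dt = 1347 * 0.058 = 78.1260 N*s
delta_v = J / m
delta_v = 78.1260 / 69
delta_v = 1.1323


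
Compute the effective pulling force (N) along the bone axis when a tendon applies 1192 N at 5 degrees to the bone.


F_eff = F_tendon * cos(theta)
theta = 5 deg = 0.0873 rad
cos(theta) = 0.9962
F_eff = 1192 * 0.9962
F_eff = 1187.4641


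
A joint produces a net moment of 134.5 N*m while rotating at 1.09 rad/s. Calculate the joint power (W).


P = M * omega
P = 134.5 * 1.09
P = 146.6050
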